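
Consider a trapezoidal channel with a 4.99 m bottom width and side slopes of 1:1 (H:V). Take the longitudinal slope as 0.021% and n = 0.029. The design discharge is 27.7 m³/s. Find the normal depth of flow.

Manning's equation rearranged: A R^(2/3) = nQ / (1·√S) = 0.029 × 27.7 / (√0.00021) = 55.43.
Try y = 2.78 m: A R^(2/3) = 30.53 — low.
Try y = 4.69 m: A R^(2/3) = 83.33 — high.
Try y = 3.81 m: A R^(2/3) = 55.44 — close enough.

y_n = 3.81 m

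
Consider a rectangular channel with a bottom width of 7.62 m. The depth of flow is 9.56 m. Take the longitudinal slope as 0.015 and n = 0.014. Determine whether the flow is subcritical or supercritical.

supercritical

Flow area A = b·y = 7.62 × 9.56 = 72.85 m². Wetted perimeter P = b + 2y = 7.62 + 2×9.56 = 26.74 m.
Hydraulic radius R = A/P = 72.85/26.74 = 2.724 m.
V = (1/n) R^(2/3) √S = (1/0.014) × 2.724^(2/3) × √0.015 = 17.06 m/s. Hydraulic depth D_h = A/T = 72.85/7.62 = 9.56 m.
Froude number Fr = V/√(g·D_h) = 17.06/√(9.81×9.56) = 1.76, which is greater than 1, so the flow is supercritical.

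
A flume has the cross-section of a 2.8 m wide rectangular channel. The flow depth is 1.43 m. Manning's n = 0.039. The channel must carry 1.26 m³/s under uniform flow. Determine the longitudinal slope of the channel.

Flow area A = b·y = 2.8 × 1.43 = 4.004 m². Wetted perimeter P = b + 2y = 2.8 + 2×1.43 = 5.66 m.
Hydraulic radius R = A/P = 4.004/5.66 = 0.7074 m.
From Manning's equation, S = [nQ / (1 A R^(2/3))]² = [0.039 × 1.26 / (1 × 4.004 × 0.7074^(2/3))]² = 0.000239.

S = 0.000239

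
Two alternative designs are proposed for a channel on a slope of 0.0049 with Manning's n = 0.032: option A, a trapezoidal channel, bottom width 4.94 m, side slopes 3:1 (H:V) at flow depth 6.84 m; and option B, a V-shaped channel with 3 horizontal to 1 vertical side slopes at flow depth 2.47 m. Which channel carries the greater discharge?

channel A

Channel A: With bottom width b = 4.94 m and side slope z = 3: A = (b + zy)y = (4.94 + 3×6.84)×6.84 = 174.1 m²; P = b + 2y√(1+z²) = 4.94 + 2×6.84×3.162 = 48.2 m. Hydraulic radius R = A/P = 174.1/48.2 = 3.613 m. Q_A = (1/0.032)·174.1·3.613^(2/3)·√0.0049 = 897 m³/s.
Channel B: For a triangular section with side slope z = 3: A = zy² = 3×2.47² = 18.3 m²; P = 2y√(1+z²) = 2×2.47×3.162 = 15.62 m. Hydraulic radius R = A/P = 18.3/15.62 = 1.172 m. Q_B = (1/0.032)·18.3·1.172^(2/3)·√0.0049 = 44.5 m³/s.
Q_A = 897 m³/s vs Q_B = 44.5 m³/s, so channel A carries more.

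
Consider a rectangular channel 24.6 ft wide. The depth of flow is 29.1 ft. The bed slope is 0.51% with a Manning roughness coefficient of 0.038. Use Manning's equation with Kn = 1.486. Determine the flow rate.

Q = 8420 ft³/s

Flow area A = b·y = 24.6 × 29.1 = 715.9 ft². Wetted perimeter P = b + 2y = 24.6 + 2×29.1 = 82.8 ft.
Hydraulic radius R = A/P = 715.9/82.8 = 8.646 ft.
Manning's equation: Q = (1.486/n) A R^(2/3) S^(1/2) = (1.486/0.038) × 715.9 × 8.646^(2/3) × 0.0051^(1/2) = 8420 ft³/s.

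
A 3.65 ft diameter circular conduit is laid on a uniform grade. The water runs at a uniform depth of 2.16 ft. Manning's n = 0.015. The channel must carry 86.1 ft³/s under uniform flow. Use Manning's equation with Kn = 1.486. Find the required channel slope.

S = 0.018

For a circular section of diameter D = 3.65 ft at depth y = 2.16 ft, the central angle is θ = 2 arccos(1 − 2y/D) = 3.511 rad. Then A = (D²/8)(θ − sin θ) = 6.448 ft² and P = Dθ/2 = 6.407 ft.
Hydraulic radius R = A/P = 6.448/6.407 = 1.006 ft.
From Manning's equation, S = [nQ / (1.486 A R^(2/3))]² = [0.015 × 86.1 / (1.486 × 6.448 × 1.006^(2/3))]² = 0.018.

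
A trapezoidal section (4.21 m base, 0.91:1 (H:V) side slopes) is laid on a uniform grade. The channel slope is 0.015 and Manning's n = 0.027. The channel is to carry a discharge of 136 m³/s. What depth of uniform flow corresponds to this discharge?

Manning's equation rearranged: A R^(2/3) = nQ / (1·√S) = 0.027 × 136 / (√0.015) = 29.98.
At y = 2.43 m: A R^(2/3) = 19.97 — too small.
At y = 3.77 m: A R^(2/3) = 45.72 — too large.
At y = 3.02 m: A R^(2/3) = 29.91 — matches.

y_n = 3.02 m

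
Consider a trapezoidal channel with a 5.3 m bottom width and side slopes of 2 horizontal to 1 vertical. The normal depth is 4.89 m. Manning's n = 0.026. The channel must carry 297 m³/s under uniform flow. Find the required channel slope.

With bottom width b = 5.3 m and side slope z = 2: A = (b + zy)y = (5.3 + 2×4.89)×4.89 = 73.74 m²; P = b + 2y√(1+z²) = 5.3 + 2×4.89×2.236 = 27.17 m.
Hydraulic radius R = A/P = 73.74/27.17 = 2.714 m.
From Manning's equation, S = [nQ / (1 A R^(2/3))]² = [0.026 × 297 / (1 × 73.74 × 2.714^(2/3))]² = 0.0029.

S = 0.0029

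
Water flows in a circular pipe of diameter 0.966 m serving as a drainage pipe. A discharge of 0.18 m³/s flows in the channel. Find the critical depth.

y_c = 0.238 m

At critical depth, Q² T / (g A³) = 1, i.e. A³/T = Q²/g = 0.18²/9.81 = 0.003303.
Try y = 0.286 m: A³/T = 0.006786 — over.
Try y = 0.2 m: A³/T = 0.001684 — short.
Try y = 0.238 m: A³/T = 0.003322 — ≈ 0.003303.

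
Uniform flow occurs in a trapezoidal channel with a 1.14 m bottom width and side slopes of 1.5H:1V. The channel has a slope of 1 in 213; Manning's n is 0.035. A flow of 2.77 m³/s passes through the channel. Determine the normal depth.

Manning's equation rearranged: A R^(2/3) = nQ / (1·√S) = 0.035 × 2.77 / (√0.004695) = 1.415.
Try y = 0.783 m: A R^(2/3) = 1.076 — short.
Try y = 0.973 m: A R^(2/3) = 1.686 — over.
Try y = 0.895 m: A R^(2/3) = 1.416 — matches.

y_n = 0.895 m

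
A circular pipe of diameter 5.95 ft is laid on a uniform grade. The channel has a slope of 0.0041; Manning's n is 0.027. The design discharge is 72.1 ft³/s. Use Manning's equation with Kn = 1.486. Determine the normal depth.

y_n = 3.2 ft

Manning's equation rearranged: A R^(2/3) = nQ / (1.486·√S) = 0.027 × 72.1 / (1.486 × √0.0041) = 20.46.
At y = 3.5 ft: A R^(2/3) = 23.61 — over.
At y = 2.52 ft: A R^(2/3) = 13.54 — short.
At y = 3.2 ft: A R^(2/3) = 20.46 — matches.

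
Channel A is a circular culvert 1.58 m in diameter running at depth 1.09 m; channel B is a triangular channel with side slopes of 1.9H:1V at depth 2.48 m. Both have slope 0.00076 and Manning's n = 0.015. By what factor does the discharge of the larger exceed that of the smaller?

14.3

Channel A: For a circular section of diameter D = 1.58 m at depth y = 1.09 m, the central angle is θ = 2 arccos(1 − 2y/D) = 3.921 rad. Then A = (D²/8)(θ − sin θ) = 1.443 m² and P = Dθ/2 = 3.097 m. Hydraulic radius R = A/P = 1.443/3.097 = 0.4658 m. Q_A = (1/0.015)·1.443·0.4658^(2/3)·√0.00076 = 1.593 m³/s.
Channel B: For a triangular section with side slope z = 1.9: A = zy² = 1.9×2.48² = 11.69 m²; P = 2y√(1+z²) = 2×2.48×2.147 = 10.65 m. Hydraulic radius R = A/P = 11.69/10.65 = 1.097 m. Q_B = (1/0.015)·11.69·1.097^(2/3)·√0.00076 = 22.85 m³/s.
The larger discharge is 22.85 m³/s and the smaller is 1.593 m³/s; the ratio is 14.3.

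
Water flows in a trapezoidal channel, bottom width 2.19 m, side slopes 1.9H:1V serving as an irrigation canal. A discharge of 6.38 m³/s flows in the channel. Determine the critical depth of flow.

y_c = 0.76 m

At critical depth, Q² T / (g A³) = 1, i.e. A³/T = Q²/g = 6.38²/9.81 = 4.149.
Trying y = 0.826 m: A³/T = 5.619 — over.
Trying y = 0.683 m: A³/T = 2.825 — short.
Trying y = 0.76 m: A³/T = 4.149 — matches.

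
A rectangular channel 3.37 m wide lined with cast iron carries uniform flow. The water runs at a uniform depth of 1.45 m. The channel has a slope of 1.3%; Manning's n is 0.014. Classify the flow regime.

Flow area A = b·y = 3.37 × 1.45 = 4.886 m². Wetted perimeter P = b + 2y = 3.37 + 2×1.45 = 6.27 m.
Hydraulic radius R = A/P = 4.886/6.27 = 0.7793 m.
V = (1/n) R^(2/3) √S = (1/0.014) × 0.7793^(2/3) × √0.013 = 6.897 m/s. Hydraulic depth D_h = A/T = 4.886/3.37 = 1.45 m.
Froude number Fr = V/√(g·D_h) = 6.897/√(9.81×1.45) = 1.83, which is greater than 1, so the flow is supercritical.

supercritical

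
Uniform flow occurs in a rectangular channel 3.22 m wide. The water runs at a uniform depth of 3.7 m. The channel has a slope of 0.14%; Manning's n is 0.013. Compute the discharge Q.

Q = 37 m³/s

Flow area A = b·y = 3.22 × 3.7 = 11.91 m². Wetted perimeter P = b + 2y = 3.22 + 2×3.7 = 10.62 m.
Hydraulic radius R = A/P = 11.91/10.62 = 1.122 m.
Manning's equation: Q = (1/n) A R^(2/3) S^(1/2) = (1/0.013) × 11.91 × 1.122^(2/3) × 0.0014^(1/2) = 37 m³/s.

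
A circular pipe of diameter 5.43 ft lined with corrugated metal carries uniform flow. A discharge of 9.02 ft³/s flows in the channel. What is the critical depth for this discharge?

At critical depth, Q² T / (g A³) = 1, i.e. A³/T = Q²/g = 9.02²/32.2 = 2.527.
Trying y = 0.613 ft: A³/T = 0.8681 — too small.
Trying y = 0.957 ft: A³/T = 5.025 — too large.
Trying y = 0.804 ft: A³/T = 2.532 — close enough.

y_c = 0.804 ft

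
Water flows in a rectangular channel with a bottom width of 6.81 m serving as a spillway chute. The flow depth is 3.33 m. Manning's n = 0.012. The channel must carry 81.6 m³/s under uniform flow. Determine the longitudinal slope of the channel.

Flow area A = b·y = 6.81 × 3.33 = 22.68 m². Wetted perimeter P = b + 2y = 6.81 + 2×3.33 = 13.47 m.
Hydraulic radius R = A/P = 22.68/13.47 = 1.684 m.
From Manning's equation, S = [nQ / (1 A R^(2/3))]² = [0.012 × 81.6 / (1 × 22.68 × 1.684^(2/3))]² = 0.000931.

S = 0.000931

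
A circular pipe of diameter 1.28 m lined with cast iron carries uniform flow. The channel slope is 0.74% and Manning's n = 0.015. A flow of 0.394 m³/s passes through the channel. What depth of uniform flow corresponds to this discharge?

Manning's equation rearranged: A R^(2/3) = nQ / (1·√S) = 0.015 × 0.394 / (√0.0074) = 0.0687.
Trying y = 0.317 m: A R^(2/3) = 0.08094 — over.
Trying y = 0.247 m: A R^(2/3) = 0.04903 — short.
Trying y = 0.292 m: A R^(2/3) = 0.06871 — matches.

y_n = 0.292 m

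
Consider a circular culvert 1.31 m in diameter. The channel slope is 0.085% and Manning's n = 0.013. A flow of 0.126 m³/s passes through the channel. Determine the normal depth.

Manning's equation rearranged: A R^(2/3) = nQ / (1·√S) = 0.013 × 0.126 / (√0.00085) = 0.05618.
At y = 0.227 m: A R^(2/3) = 0.04188 — too small.
At y = 0.325 m: A R^(2/3) = 0.0864 — too large.
At y = 0.262 m: A R^(2/3) = 0.05608 — close enough.

y_n = 0.262 m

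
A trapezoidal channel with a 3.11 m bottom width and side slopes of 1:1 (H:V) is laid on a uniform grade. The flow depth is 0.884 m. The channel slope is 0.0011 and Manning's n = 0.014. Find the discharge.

With bottom width b = 3.11 m and side slope z = 1: A = (b + zy)y = (3.11 + 1×0.884)×0.884 = 3.531 m²; P = b + 2y√(1+z²) = 3.11 + 2×0.884×1.414 = 5.61 m.
Hydraulic radius R = A/P = 3.531/5.61 = 0.6293 m.
Manning's equation: Q = (1/n) A R^(2/3) S^(1/2) = (1/0.014) × 3.531 × 0.6293^(2/3) × 0.0011^(1/2) = 6.14 m³/s.

Q = 6.14 m³/s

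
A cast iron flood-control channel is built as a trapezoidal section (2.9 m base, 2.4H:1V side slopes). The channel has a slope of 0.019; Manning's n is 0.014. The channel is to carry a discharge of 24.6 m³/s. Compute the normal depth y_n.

y_n = 0.787 m

Manning's equation rearranged: A R^(2/3) = nQ / (1·√S) = 0.014 × 24.6 / (√0.019) = 2.499.
At y = 0.948 m: A R^(2/3) = 3.593 — over.
At y = 0.787 m: A R^(2/3) = 2.496 — ≈ 2.499.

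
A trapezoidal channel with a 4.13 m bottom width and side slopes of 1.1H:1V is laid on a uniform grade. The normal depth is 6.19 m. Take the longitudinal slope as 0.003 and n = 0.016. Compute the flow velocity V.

With bottom width b = 4.13 m and side slope z = 1.1: A = (b + zy)y = (4.13 + 1.1×6.19)×6.19 = 67.71 m²; P = b + 2y√(1+z²) = 4.13 + 2×6.19×1.487 = 22.53 m.
Hydraulic radius R = A/P = 67.71/22.53 = 3.005 m.
From Manning's equation, V = (1/n) R^(2/3) S^(1/2) = (1/0.016) × 3.005^(2/3) × 0.003^(1/2) = 7.13 m/s.

V = 7.13 m/s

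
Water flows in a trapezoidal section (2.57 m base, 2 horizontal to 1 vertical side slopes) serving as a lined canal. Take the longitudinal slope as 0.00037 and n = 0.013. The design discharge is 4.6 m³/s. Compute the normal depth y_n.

y_n = 0.952 m

Manning's equation rearranged: A R^(2/3) = nQ / (1·√S) = 0.013 × 4.6 / (√0.00037) = 3.109.
At y = 0.654 m: A R^(2/3) = 1.515 — too small.
At y = 1.17 m: A R^(2/3) = 4.684 — too large.
At y = 0.952 m: A R^(2/3) = 3.11 — matches.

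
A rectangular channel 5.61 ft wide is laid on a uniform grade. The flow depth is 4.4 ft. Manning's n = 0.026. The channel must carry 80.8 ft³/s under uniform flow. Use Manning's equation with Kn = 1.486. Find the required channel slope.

Flow area A = b·y = 5.61 × 4.4 = 24.68 ft². Wetted perimeter P = b + 2y = 5.61 + 2×4.4 = 14.41 ft.
Hydraulic radius R = A/P = 24.68/14.41 = 1.713 ft.
From Manning's equation, S = [nQ / (1.486 A R^(2/3))]² = [0.026 × 80.8 / (1.486 × 24.68 × 1.713^(2/3))]² = 0.0016.

S = 0.0016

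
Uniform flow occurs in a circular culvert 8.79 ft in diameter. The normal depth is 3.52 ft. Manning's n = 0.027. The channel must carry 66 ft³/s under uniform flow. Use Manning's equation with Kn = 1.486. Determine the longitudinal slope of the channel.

S = 0.0012

For a circular section of diameter D = 8.79 ft at depth y = 3.52 ft, the central angle is θ = 2 arccos(1 − 2y/D) = 2.741 rad. Then A = (D²/8)(θ − sin θ) = 22.7 ft² and P = Dθ/2 = 12.05 ft.
Hydraulic radius R = A/P = 22.7/12.05 = 1.885 ft.
From Manning's equation, S = [nQ / (1.486 A R^(2/3))]² = [0.027 × 66 / (1.486 × 22.7 × 1.885^(2/3))]² = 0.0012.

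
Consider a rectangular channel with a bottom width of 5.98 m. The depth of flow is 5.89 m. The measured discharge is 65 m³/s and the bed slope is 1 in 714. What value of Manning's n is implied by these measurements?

Flow area A = b·y = 5.98 × 5.89 = 35.22 m². Wetted perimeter P = b + 2y = 5.98 + 2×5.89 = 17.76 m.
Hydraulic radius R = A/P = 35.22/17.76 = 1.983 m.
Rearranging Manning's equation: n = (1/Q) A R^(2/3) S^(1/2) = (1/65) × 35.22 × 1.983^(2/3) × √0.001401 = 0.032.

n = 0.032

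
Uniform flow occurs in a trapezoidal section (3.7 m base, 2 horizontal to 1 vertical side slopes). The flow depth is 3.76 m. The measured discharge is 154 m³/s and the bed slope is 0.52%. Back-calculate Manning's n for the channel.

With bottom width b = 3.7 m and side slope z = 2: A = (b + zy)y = (3.7 + 2×3.76)×3.76 = 42.19 m²; P = b + 2y√(1+z²) = 3.7 + 2×3.76×2.236 = 20.52 m.
Hydraulic radius R = A/P = 42.19/20.52 = 2.056 m.
Rearranging Manning's equation: n = (1/Q) A R^(2/3) S^(1/2) = (1/154) × 42.19 × 2.056^(2/3) × √0.0052 = 0.0319.

n = 0.0319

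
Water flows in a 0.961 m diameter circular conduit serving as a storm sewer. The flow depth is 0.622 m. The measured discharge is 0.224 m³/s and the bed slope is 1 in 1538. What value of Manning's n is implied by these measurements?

n = 0.024

For a circular section of diameter D = 0.961 m at depth y = 0.622 m, the central angle is θ = 2 arccos(1 − 2y/D) = 3.739 rad. Then A = (D²/8)(θ − sin θ) = 0.4967 m² and P = Dθ/2 = 1.797 m.
Hydraulic radius R = A/P = 0.4967/1.797 = 0.2764 m.
Rearranging Manning's equation: n = (1/Q) A R^(2/3) S^(1/2) = (1/0.224) × 0.4967 × 0.2764^(2/3) × √0.0006502 = 0.024.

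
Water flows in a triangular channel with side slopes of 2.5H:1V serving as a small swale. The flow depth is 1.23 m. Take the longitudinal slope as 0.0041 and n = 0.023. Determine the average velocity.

For a triangular section with side slope z = 2.5: A = zy² = 2.5×1.23² = 3.782 m²; P = 2y√(1+z²) = 2×1.23×2.693 = 6.624 m.
Hydraulic radius R = A/P = 3.782/6.624 = 0.571 m.
From Manning's equation, V = (1/n) R^(2/3) S^(1/2) = (1/0.023) × 0.571^(2/3) × 0.0041^(1/2) = 1.92 m/s.

V = 1.92 m/s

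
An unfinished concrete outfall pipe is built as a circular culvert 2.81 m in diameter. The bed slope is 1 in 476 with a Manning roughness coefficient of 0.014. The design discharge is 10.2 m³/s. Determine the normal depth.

y_n = 1.63 m

Manning's equation rearranged: A R^(2/3) = nQ / (1·√S) = 0.014 × 10.2 / (√0.002101) = 3.116.
Try y = 1.39 m: A R^(2/3) = 2.406 — short.
Try y = 1.83 m: A R^(2/3) = 3.717 — over.
Try y = 1.63 m: A R^(2/3) = 3.125 — close enough.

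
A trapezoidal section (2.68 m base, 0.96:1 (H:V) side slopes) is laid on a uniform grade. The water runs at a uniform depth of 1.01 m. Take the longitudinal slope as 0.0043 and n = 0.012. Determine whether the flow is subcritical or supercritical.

supercritical

With bottom width b = 2.68 m and side slope z = 0.96: A = (b + zy)y = (2.68 + 0.96×1.01)×1.01 = 3.686 m²; P = b + 2y√(1+z²) = 2.68 + 2×1.01×1.386 = 5.48 m.
Hydraulic radius R = A/P = 3.686/5.48 = 0.6726 m.
V = (1/n) R^(2/3) √S = (1/0.012) × 0.6726^(2/3) × √0.0043 = 4.195 m/s. Hydraulic depth D_h = A/T = 3.686/4.619 = 0.798 m.
Froude number Fr = V/√(g·D_h) = 4.195/√(9.81×0.798) = 1.5, which is greater than 1, so the flow is supercritical.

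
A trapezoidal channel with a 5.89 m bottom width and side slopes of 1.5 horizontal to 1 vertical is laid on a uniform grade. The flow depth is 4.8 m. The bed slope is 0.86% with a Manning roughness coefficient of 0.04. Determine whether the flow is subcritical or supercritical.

subcritical

With bottom width b = 5.89 m and side slope z = 1.5: A = (b + zy)y = (5.89 + 1.5×4.8)×4.8 = 62.83 m²; P = b + 2y√(1+z²) = 5.89 + 2×4.8×1.803 = 23.2 m.
Hydraulic radius R = A/P = 62.83/23.2 = 2.709 m.
V = (1/n) R^(2/3) √S = (1/0.04) × 2.709^(2/3) × √0.0086 = 4.505 m/s. Hydraulic depth D_h = A/T = 62.83/20.29 = 3.097 m.
Froude number Fr = V/√(g·D_h) = 4.505/√(9.81×3.097) = 0.817, which is less than 1, so the flow is subcritical.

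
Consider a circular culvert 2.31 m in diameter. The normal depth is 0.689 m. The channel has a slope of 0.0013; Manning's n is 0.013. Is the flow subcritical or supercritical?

subcritical

For a circular section of diameter D = 2.31 m at depth y = 0.689 m, the central angle is θ = 2 arccos(1 − 2y/D) = 2.311 rad. Then A = (D²/8)(θ − sin θ) = 1.049 m² and P = Dθ/2 = 2.669 m.
Hydraulic radius R = A/P = 1.049/2.669 = 0.393 m.
V = (1/n) R^(2/3) √S = (1/0.013) × 0.393^(2/3) × √0.0013 = 1.488 m/s. Hydraulic depth D_h = A/T = 1.049/2.114 = 0.4963 m.
Froude number Fr = V/√(g·D_h) = 1.488/√(9.81×0.4963) = 0.674, which is less than 1, so the flow is subcritical.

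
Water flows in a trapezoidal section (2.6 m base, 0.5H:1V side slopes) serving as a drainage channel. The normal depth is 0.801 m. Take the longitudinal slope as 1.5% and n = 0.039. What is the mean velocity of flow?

V = 2.1 m/s

With bottom width b = 2.6 m and side slope z = 0.5: A = (b + zy)y = (2.6 + 0.5×0.801)×0.801 = 2.403 m²; P = b + 2y√(1+z²) = 2.6 + 2×0.801×1.118 = 4.391 m.
Hydraulic radius R = A/P = 2.403/4.391 = 0.5473 m.
From Manning's equation, V = (1/n) R^(2/3) S^(1/2) = (1/0.039) × 0.5473^(2/3) × 0.015^(1/2) = 2.1 m/s.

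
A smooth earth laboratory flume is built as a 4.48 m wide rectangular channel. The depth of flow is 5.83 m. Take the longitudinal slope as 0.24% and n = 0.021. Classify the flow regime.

subcritical

Flow area A = b·y = 4.48 × 5.83 = 26.12 m². Wetted perimeter P = b + 2y = 4.48 + 2×5.83 = 16.14 m.
Hydraulic radius R = A/P = 26.12/16.14 = 1.618 m.
V = (1/n) R^(2/3) √S = (1/0.021) × 1.618^(2/3) × √0.0024 = 3.215 m/s. Hydraulic depth D_h = A/T = 26.12/4.48 = 5.83 m.
Froude number Fr = V/√(g·D_h) = 3.215/√(9.81×5.83) = 0.425, which is less than 1, so the flow is subcritical.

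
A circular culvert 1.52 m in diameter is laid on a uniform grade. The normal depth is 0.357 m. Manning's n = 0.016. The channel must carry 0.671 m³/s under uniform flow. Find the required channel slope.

For a circular section of diameter D = 1.52 m at depth y = 0.357 m, the central angle is θ = 2 arccos(1 − 2y/D) = 2.024 rad. Then A = (D²/8)(θ − sin θ) = 0.3248 m² and P = Dθ/2 = 1.538 m.
Hydraulic radius R = A/P = 0.3248/1.538 = 0.2112 m.
From Manning's equation, S = [nQ / (1 A R^(2/3))]² = [0.016 × 0.671 / (1 × 0.3248 × 0.2112^(2/3))]² = 0.00869.

S = 0.00869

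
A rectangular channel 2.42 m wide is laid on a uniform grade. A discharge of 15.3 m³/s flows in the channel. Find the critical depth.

y_c = 1.6 m

For a rectangular channel, critical depth y_c = (q²/g)^(1/3) where q = Q/b = 15.3/2.42 = 6.322 m²/s.
So y_c = (6.322²/9.81)^(1/3) = 1.6 m.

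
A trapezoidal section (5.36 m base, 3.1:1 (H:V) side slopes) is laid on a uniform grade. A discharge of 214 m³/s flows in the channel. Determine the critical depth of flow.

y_c = 3.2 m

At critical depth, Q² T / (g A³) = 1, i.e. A³/T = Q²/g = 214²/9.81 = 4668.
At y = 4.06 m: A³/T = 12670 — over.
At y = 2.19 m: A³/T = 994.5 — short.
At y = 3.2 m: A³/T = 4639 — ≈ 4668.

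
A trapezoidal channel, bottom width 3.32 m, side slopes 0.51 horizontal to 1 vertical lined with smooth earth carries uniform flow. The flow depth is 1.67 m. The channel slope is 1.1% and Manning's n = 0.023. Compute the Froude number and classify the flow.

With bottom width b = 3.32 m and side slope z = 0.51: A = (b + zy)y = (3.32 + 0.51×1.67)×1.67 = 6.967 m²; P = b + 2y√(1+z²) = 3.32 + 2×1.67×1.123 = 7.069 m.
Hydraulic radius R = A/P = 6.967/7.069 = 0.9855 m.
V = (1/n) R^(2/3) √S = (1/0.023) × 0.9855^(2/3) × √0.011 = 4.516 m/s. Hydraulic depth D_h = A/T = 6.967/5.023 = 1.387 m.
Froude number Fr = V/√(g·D_h) = 4.516/√(9.81×1.387) = 1.22, which is greater than 1, so the flow is supercritical.

supercritical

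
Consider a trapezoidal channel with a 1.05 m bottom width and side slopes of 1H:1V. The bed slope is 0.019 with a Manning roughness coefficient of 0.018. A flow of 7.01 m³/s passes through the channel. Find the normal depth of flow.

y_n = 0.824 m

Manning's equation rearranged: A R^(2/3) = nQ / (1·√S) = 0.018 × 7.01 / (√0.019) = 0.9154.
At y = 0.663 m: A R^(2/3) = 0.6044 — short.
At y = 0.98 m: A R^(2/3) = 1.287 — over.
At y = 0.824 m: A R^(2/3) = 0.9159 — matches.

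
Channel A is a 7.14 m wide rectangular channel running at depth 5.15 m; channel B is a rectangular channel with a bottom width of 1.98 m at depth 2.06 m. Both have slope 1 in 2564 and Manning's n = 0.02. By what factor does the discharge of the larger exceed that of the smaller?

19.4

Channel A: Flow area A = b·y = 7.14 × 5.15 = 36.77 m². Wetted perimeter P = b + 2y = 7.14 + 2×5.15 = 17.44 m. Hydraulic radius R = A/P = 36.77/17.44 = 2.108 m. Q_A = (1/0.02)·36.77·2.108^(2/3)·√0.00039 = 59.7 m³/s.
Channel B: Flow area A = b·y = 1.98 × 2.06 = 4.079 m². Wetted perimeter P = b + 2y = 1.98 + 2×2.06 = 6.1 m. Hydraulic radius R = A/P = 4.079/6.1 = 0.6687 m. Q_B = (1/0.02)·4.079·0.6687^(2/3)·√0.00039 = 3.08 m³/s.
The larger discharge is 59.7 m³/s and the smaller is 3.08 m³/s; the ratio is 19.4.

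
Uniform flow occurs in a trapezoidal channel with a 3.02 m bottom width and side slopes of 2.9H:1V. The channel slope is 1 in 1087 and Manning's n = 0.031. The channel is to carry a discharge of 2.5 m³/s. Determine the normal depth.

Manning's equation rearranged: A R^(2/3) = nQ / (1·√S) = 0.031 × 2.5 / (√0.00092) = 2.555.
Try y = 0.573 m: A R^(2/3) = 1.482 — short.
Try y = 0.957 m: A R^(2/3) = 4.049 — over.
Try y = 0.76 m: A R^(2/3) = 2.557 — ≈ 2.555.

y_n = 0.76 m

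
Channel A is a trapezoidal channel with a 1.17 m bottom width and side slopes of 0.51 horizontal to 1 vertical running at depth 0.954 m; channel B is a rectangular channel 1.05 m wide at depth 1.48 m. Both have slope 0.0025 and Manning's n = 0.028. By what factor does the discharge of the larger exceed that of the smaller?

1.17

Channel A: With bottom width b = 1.17 m and side slope z = 0.51: A = (b + zy)y = (1.17 + 0.51×0.954)×0.954 = 1.58 m²; P = b + 2y√(1+z²) = 1.17 + 2×0.954×1.123 = 3.312 m. Hydraulic radius R = A/P = 1.58/3.312 = 0.4772 m. Q_A = (1/0.028)·1.58·0.4772^(2/3)·√0.0025 = 1.723 m³/s.
Channel B: Flow area A = b·y = 1.05 × 1.48 = 1.554 m². Wetted perimeter P = b + 2y = 1.05 + 2×1.48 = 4.01 m. Hydraulic radius R = A/P = 1.554/4.01 = 0.3875 m. Q_B = (1/0.028)·1.554·0.3875^(2/3)·√0.0025 = 1.475 m³/s.
The larger discharge is 1.723 m³/s and the smaller is 1.475 m³/s; the ratio is 1.17.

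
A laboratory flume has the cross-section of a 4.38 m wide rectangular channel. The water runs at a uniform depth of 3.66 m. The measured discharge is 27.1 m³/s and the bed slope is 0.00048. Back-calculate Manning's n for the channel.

n = 0.016

Flow area A = b·y = 4.38 × 3.66 = 16.03 m². Wetted perimeter P = b + 2y = 4.38 + 2×3.66 = 11.7 m.
Hydraulic radius R = A/P = 16.03/11.7 = 1.37 m.
Rearranging Manning's equation: n = (1/Q) A R^(2/3) S^(1/2) = (1/27.1) × 16.03 × 1.37^(2/3) × √0.00048 = 0.016.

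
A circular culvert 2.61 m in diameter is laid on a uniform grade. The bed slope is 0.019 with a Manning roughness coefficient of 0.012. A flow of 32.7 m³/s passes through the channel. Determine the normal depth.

y_n = 1.62 m

Manning's equation rearranged: A R^(2/3) = nQ / (1·√S) = 0.012 × 32.7 / (√0.019) = 2.847.
Try y = 2.02 m: A R^(2/3) = 3.802 — too large.
Try y = 1.62 m: A R^(2/3) = 2.846 — matches.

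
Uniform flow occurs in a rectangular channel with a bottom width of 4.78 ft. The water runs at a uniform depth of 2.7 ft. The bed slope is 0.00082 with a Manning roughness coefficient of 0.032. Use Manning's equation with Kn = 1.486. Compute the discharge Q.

Flow area A = b·y = 4.78 × 2.7 = 12.91 ft². Wetted perimeter P = b + 2y = 4.78 + 2×2.7 = 10.18 ft.
Hydraulic radius R = A/P = 12.91/10.18 = 1.268 ft.
Manning's equation: Q = (1.486/n) A R^(2/3) S^(1/2) = (1.486/0.032) × 12.91 × 1.268^(2/3) × 0.00082^(1/2) = 20.1 ft³/s.

Q = 20.1 ft³/s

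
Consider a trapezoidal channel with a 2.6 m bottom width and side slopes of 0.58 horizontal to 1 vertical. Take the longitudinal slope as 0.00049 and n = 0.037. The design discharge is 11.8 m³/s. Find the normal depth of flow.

y_n = 3.35 m

Manning's equation rearranged: A R^(2/3) = nQ / (1·√S) = 0.037 × 11.8 / (√0.00049) = 19.72.
Try y = 3.9 m: A R^(2/3) = 26.29 — over.
Try y = 2.56 m: A R^(2/3) = 11.99 — short.
Try y = 3.35 m: A R^(2/3) = 19.69 — ≈ 19.72.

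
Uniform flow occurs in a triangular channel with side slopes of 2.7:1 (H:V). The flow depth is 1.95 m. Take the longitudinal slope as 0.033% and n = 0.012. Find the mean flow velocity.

For a triangular section with side slope z = 2.7: A = zy² = 2.7×1.95² = 10.27 m²; P = 2y√(1+z²) = 2×1.95×2.879 = 11.23 m.
Hydraulic radius R = A/P = 10.27/11.23 = 0.9143 m.
From Manning's equation, V = (1/n) R^(2/3) S^(1/2) = (1/0.012) × 0.9143^(2/3) × 0.00033^(1/2) = 1.43 m/s.

V = 1.43 m/s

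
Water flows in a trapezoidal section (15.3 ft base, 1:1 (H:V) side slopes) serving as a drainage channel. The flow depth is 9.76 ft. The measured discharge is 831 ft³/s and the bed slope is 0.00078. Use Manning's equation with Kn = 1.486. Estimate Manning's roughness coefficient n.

n = 0.039

With bottom width b = 15.3 ft and side slope z = 1: A = (b + zy)y = (15.3 + 1×9.76)×9.76 = 244.6 ft²; P = b + 2y√(1+z²) = 15.3 + 2×9.76×1.414 = 42.91 ft.
Hydraulic radius R = A/P = 244.6/42.91 = 5.701 ft.
Rearranging Manning's equation: n = (1.486/Q) A R^(2/3) S^(1/2) = (1.486/831) × 244.6 × 5.701^(2/3) × √0.00078 = 0.039.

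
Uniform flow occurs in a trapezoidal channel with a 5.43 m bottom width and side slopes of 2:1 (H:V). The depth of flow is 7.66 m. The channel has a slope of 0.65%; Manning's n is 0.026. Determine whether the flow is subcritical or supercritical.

With bottom width b = 5.43 m and side slope z = 2: A = (b + zy)y = (5.43 + 2×7.66)×7.66 = 158.9 m²; P = b + 2y√(1+z²) = 5.43 + 2×7.66×2.236 = 39.69 m.
Hydraulic radius R = A/P = 158.9/39.69 = 4.005 m.
V = (1/n) R^(2/3) √S = (1/0.026) × 4.005^(2/3) × √0.0065 = 7.82 m/s. Hydraulic depth D_h = A/T = 158.9/36.07 = 4.407 m.
Froude number Fr = V/√(g·D_h) = 7.82/√(9.81×4.407) = 1.19, which is greater than 1, so the flow is supercritical.

supercritical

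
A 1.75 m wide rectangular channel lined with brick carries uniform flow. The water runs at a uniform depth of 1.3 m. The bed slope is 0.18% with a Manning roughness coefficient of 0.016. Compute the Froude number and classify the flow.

subcritical

Flow area A = b·y = 1.75 × 1.3 = 2.275 m². Wetted perimeter P = b + 2y = 1.75 + 2×1.3 = 4.35 m.
Hydraulic radius R = A/P = 2.275/4.35 = 0.523 m.
V = (1/n) R^(2/3) √S = (1/0.016) × 0.523^(2/3) × √0.0018 = 1.721 m/s. Hydraulic depth D_h = A/T = 2.275/1.75 = 1.3 m.
Froude number Fr = V/√(g·D_h) = 1.721/√(9.81×1.3) = 0.482, which is less than 1, so the flow is subcritical.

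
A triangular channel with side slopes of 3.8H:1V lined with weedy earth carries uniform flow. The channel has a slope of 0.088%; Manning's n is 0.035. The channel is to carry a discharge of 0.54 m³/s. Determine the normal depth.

Manning's equation rearranged: A R^(2/3) = nQ / (1·√S) = 0.035 × 0.54 / (√0.00088) = 0.6371.
Trying y = 0.745 m: A R^(2/3) = 1.068 — too large.
Trying y = 0.509 m: A R^(2/3) = 0.3866 — too small.
Trying y = 0.614 m: A R^(2/3) = 0.6376 — close enough.

y_n = 0.614 m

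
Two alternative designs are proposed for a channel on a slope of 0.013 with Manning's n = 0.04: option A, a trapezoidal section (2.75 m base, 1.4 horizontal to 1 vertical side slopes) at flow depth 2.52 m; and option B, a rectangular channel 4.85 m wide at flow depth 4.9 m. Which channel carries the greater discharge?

channel B

Channel A: With bottom width b = 2.75 m and side slope z = 1.4: A = (b + zy)y = (2.75 + 1.4×2.52)×2.52 = 15.82 m²; P = b + 2y√(1+z²) = 2.75 + 2×2.52×1.72 = 11.42 m. Hydraulic radius R = A/P = 15.82/11.42 = 1.385 m. Q_A = (1/0.04)·15.82·1.385^(2/3)·√0.013 = 56.04 m³/s.
Channel B: Flow area A = b·y = 4.85 × 4.9 = 23.77 m². Wetted perimeter P = b + 2y = 4.85 + 2×4.9 = 14.65 m. Hydraulic radius R = A/P = 23.77/14.65 = 1.622 m. Q_B = (1/0.04)·23.77·1.622^(2/3)·√0.013 = 93.52 m³/s.
Q_A = 56.04 m³/s vs Q_B = 93.52 m³/s, so channel B carries more.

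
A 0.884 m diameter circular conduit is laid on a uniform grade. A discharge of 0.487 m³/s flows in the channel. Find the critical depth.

At critical depth, Q² T / (g A³) = 1, i.e. A³/T = Q²/g = 0.487²/9.81 = 0.02418.
Try y = 0.446 m: A³/T = 0.03384 — over.
Try y = 0.349 m: A³/T = 0.01323 — short.
Try y = 0.408 m: A³/T = 0.02408 — matches.

y_c = 0.408 m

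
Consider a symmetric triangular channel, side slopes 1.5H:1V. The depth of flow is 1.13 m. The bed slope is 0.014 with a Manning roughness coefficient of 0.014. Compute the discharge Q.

Q = 9.79 m³/s

For a triangular section with side slope z = 1.5: A = zy² = 1.5×1.13² = 1.915 m²; P = 2y√(1+z²) = 2×1.13×1.803 = 4.074 m.
Hydraulic radius R = A/P = 1.915/4.074 = 0.4701 m.
Manning's equation: Q = (1/n) A R^(2/3) S^(1/2) = (1/0.014) × 1.915 × 0.4701^(2/3) × 0.014^(1/2) = 9.79 m³/s.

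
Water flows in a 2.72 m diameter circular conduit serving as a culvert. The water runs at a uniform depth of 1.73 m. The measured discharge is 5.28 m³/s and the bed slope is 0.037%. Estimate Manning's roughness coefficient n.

n = 0.012

For a circular section of diameter D = 2.72 m at depth y = 1.73 m, the central angle is θ = 2 arccos(1 − 2y/D) = 3.693 rad. Then A = (D²/8)(θ − sin θ) = 3.899 m² and P = Dθ/2 = 5.022 m.
Hydraulic radius R = A/P = 3.899/5.022 = 0.7764 m.
Rearranging Manning's equation: n = (1/Q) A R^(2/3) S^(1/2) = (1/5.28) × 3.899 × 0.7764^(2/3) × √0.00037 = 0.012.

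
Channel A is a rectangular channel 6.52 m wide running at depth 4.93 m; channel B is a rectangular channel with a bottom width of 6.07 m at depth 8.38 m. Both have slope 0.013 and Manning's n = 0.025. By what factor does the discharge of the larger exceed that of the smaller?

1.72

Channel A: Flow area A = b·y = 6.52 × 4.93 = 32.14 m². Wetted perimeter P = b + 2y = 6.52 + 2×4.93 = 16.38 m. Hydraulic radius R = A/P = 32.14/16.38 = 1.962 m. Q_A = (1/0.025)·32.14·1.962^(2/3)·√0.013 = 229.8 m³/s.
Channel B: Flow area A = b·y = 6.07 × 8.38 = 50.87 m². Wetted perimeter P = b + 2y = 6.07 + 2×8.38 = 22.83 m. Hydraulic radius R = A/P = 50.87/22.83 = 2.228 m. Q_B = (1/0.025)·50.87·2.228^(2/3)·√0.013 = 395.7 m³/s.
The larger discharge is 395.7 m³/s and the smaller is 229.8 m³/s; the ratio is 1.72.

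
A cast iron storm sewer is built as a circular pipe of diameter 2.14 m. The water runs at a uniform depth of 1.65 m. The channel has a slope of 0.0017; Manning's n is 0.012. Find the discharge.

Q = 7.66 m³/s

For a circular section of diameter D = 2.14 m at depth y = 1.65 m, the central angle is θ = 2 arccos(1 − 2y/D) = 4.287 rad. Then A = (D²/8)(θ − sin θ) = 2.976 m² and P = Dθ/2 = 4.587 m.
Hydraulic radius R = A/P = 2.976/4.587 = 0.6487 m.
Manning's equation: Q = (1/n) A R^(2/3) S^(1/2) = (1/0.012) × 2.976 × 0.6487^(2/3) × 0.0017^(1/2) = 7.66 m³/s.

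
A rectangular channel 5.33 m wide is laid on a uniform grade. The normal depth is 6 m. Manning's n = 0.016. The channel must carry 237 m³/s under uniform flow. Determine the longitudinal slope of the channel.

Flow area A = b·y = 5.33 × 6 = 31.98 m². Wetted perimeter P = b + 2y = 5.33 + 2×6 = 17.33 m.
Hydraulic radius R = A/P = 31.98/17.33 = 1.845 m.
From Manning's equation, S = [nQ / (1 A R^(2/3))]² = [0.016 × 237 / (1 × 31.98 × 1.845^(2/3))]² = 0.00621.

S = 0.00621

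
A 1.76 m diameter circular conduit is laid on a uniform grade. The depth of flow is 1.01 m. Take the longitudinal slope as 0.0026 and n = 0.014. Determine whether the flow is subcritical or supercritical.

For a circular section of diameter D = 1.76 m at depth y = 1.01 m, the central angle is θ = 2 arccos(1 − 2y/D) = 3.438 rad. Then A = (D²/8)(θ − sin θ) = 1.444 m² and P = Dθ/2 = 3.026 m.
Hydraulic radius R = A/P = 1.444/3.026 = 0.4774 m.
V = (1/n) R^(2/3) √S = (1/0.014) × 0.4774^(2/3) × √0.0026 = 2.225 m/s. Hydraulic depth D_h = A/T = 1.444/1.741 = 0.8298 m.
Froude number Fr = V/√(g·D_h) = 2.225/√(9.81×0.8298) = 0.78, which is less than 1, so the flow is subcritical.

subcritical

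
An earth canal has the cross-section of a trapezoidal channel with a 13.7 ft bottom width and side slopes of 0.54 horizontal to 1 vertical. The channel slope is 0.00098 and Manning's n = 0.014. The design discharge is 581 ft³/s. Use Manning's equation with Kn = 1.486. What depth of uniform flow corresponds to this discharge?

Manning's equation rearranged: A R^(2/3) = nQ / (1.486·√S) = 0.014 × 581 / (1.486 × √0.00098) = 174.9.
Trying y = 4.36 ft: A R^(2/3) = 144.5 — short.
Trying y = 6.05 ft: A R^(2/3) = 247.3 — over.
Trying y = 4.9 ft: A R^(2/3) = 174.8 — matches.

y_n = 4.9 ft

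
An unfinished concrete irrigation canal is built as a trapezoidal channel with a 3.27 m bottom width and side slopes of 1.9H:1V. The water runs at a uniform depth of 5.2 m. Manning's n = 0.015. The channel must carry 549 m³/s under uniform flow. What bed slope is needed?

S = 0.00391

With bottom width b = 3.27 m and side slope z = 1.9: A = (b + zy)y = (3.27 + 1.9×5.2)×5.2 = 68.38 m²; P = b + 2y√(1+z²) = 3.27 + 2×5.2×2.147 = 25.6 m.
Hydraulic radius R = A/P = 68.38/25.6 = 2.671 m.
From Manning's equation, S = [nQ / (1 A R^(2/3))]² = [0.015 × 549 / (1 × 68.38 × 2.671^(2/3))]² = 0.00391.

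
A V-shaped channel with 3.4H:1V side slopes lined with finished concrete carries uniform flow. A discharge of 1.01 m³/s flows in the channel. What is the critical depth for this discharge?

y_c = 0.448 m

At critical depth, Q² T / (g A³) = 1, i.e. A³/T = Q²/g = 1.01²/9.81 = 0.104.
Try y = 0.512 m: A³/T = 0.2034 — high.
Try y = 0.448 m: A³/T = 0.1043 — matches.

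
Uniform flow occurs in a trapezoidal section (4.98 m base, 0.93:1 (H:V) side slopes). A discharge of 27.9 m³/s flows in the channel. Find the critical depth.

At critical depth, Q² T / (g A³) = 1, i.e. A³/T = Q²/g = 27.9²/9.81 = 79.35.
At y = 1.55 m: A³/T = 125.4 — too large.
At y = 1.12 m: A³/T = 43.43 — too small.
At y = 1.35 m: A³/T = 79.63 — ≈ 79.35.

y_c = 1.35 m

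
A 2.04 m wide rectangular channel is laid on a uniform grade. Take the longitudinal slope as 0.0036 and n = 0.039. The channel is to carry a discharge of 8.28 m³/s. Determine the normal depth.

Manning's equation rearranged: A R^(2/3) = nQ / (1·√S) = 0.039 × 8.28 / (√0.0036) = 5.382.
Trying y = 2.39 m: A R^(2/3) = 3.898 — short.
Trying y = 4.01 m: A R^(2/3) = 7.127 — over.
Trying y = 3.14 m: A R^(2/3) = 5.381 — ≈ 5.382.

y_n = 3.14 m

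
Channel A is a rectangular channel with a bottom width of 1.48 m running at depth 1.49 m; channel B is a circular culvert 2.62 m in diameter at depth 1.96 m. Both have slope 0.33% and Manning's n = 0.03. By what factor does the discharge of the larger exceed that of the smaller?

Channel A: Flow area A = b·y = 1.48 × 1.49 = 2.205 m². Wetted perimeter P = b + 2y = 1.48 + 2×1.49 = 4.46 m. Hydraulic radius R = A/P = 2.205/4.46 = 0.4944 m. Q_A = (1/0.03)·2.205·0.4944^(2/3)·√0.0033 = 2.64 m³/s.
Channel B: For a circular section of diameter D = 2.62 m at depth y = 1.96 m, the central angle is θ = 2 arccos(1 − 2y/D) = 4.18 rad. Then A = (D²/8)(θ − sin θ) = 4.326 m² and P = Dθ/2 = 5.476 m. Hydraulic radius R = A/P = 4.326/5.476 = 0.79 m. Q_B = (1/0.03)·4.326·0.79^(2/3)·√0.0033 = 7.079 m³/s.
The larger discharge is 7.079 m³/s and the smaller is 2.64 m³/s; the ratio is 2.68.

2.68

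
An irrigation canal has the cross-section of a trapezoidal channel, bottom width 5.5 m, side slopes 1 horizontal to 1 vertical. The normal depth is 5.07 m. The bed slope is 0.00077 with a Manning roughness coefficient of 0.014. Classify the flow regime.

With bottom width b = 5.5 m and side slope z = 1: A = (b + zy)y = (5.5 + 1×5.07)×5.07 = 53.59 m²; P = b + 2y√(1+z²) = 5.5 + 2×5.07×1.414 = 19.84 m.
Hydraulic radius R = A/P = 53.59/19.84 = 2.701 m.
V = (1/n) R^(2/3) √S = (1/0.014) × 2.701^(2/3) × √0.00077 = 3.844 m/s. Hydraulic depth D_h = A/T = 53.59/15.64 = 3.426 m.
Froude number Fr = V/√(g·D_h) = 3.844/√(9.81×3.426) = 0.663, which is less than 1, so the flow is subcritical.

subcritical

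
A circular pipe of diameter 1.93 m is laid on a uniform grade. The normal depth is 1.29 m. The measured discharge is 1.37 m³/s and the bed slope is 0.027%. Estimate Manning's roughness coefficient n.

n = 0.017

For a circular section of diameter D = 1.93 m at depth y = 1.29 m, the central angle is θ = 2 arccos(1 − 2y/D) = 3.829 rad. Then A = (D²/8)(θ − sin θ) = 2.078 m² and P = Dθ/2 = 3.695 m.
Hydraulic radius R = A/P = 2.078/3.695 = 0.5624 m.
Rearranging Manning's equation: n = (1/Q) A R^(2/3) S^(1/2) = (1/1.37) × 2.078 × 0.5624^(2/3) × √0.00027 = 0.017.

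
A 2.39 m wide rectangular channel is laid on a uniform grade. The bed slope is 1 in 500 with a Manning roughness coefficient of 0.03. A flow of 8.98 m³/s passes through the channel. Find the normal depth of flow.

Manning's equation rearranged: A R^(2/3) = nQ / (1·√S) = 0.03 × 8.98 / (√0.002) = 6.024.
Trying y = 2.35 m: A R^(2/3) = 4.809 — short.
Trying y = 3.14 m: A R^(2/3) = 6.816 — over.
Trying y = 2.83 m: A R^(2/3) = 6.022 — ≈ 6.024.

y_n = 2.83 m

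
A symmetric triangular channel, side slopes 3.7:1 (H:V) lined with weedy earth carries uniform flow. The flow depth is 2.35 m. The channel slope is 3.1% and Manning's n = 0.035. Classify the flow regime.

For a triangular section with side slope z = 3.7: A = zy² = 3.7×2.35² = 20.43 m²; P = 2y√(1+z²) = 2×2.35×3.833 = 18.01 m.
Hydraulic radius R = A/P = 20.43/18.01 = 1.134 m.
V = (1/n) R^(2/3) √S = (1/0.035) × 1.134^(2/3) × √0.031 = 5.471 m/s. Hydraulic depth D_h = A/T = 20.43/17.39 = 1.175 m.
Froude number Fr = V/√(g·D_h) = 5.471/√(9.81×1.175) = 1.61, which is greater than 1, so the flow is supercritical.

supercritical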